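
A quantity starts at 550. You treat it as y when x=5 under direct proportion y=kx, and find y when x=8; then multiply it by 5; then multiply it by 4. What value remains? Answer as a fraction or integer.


Start with 550.
Step 1: Direct prop: k = (550)/5; new y = k*8 = 550*8/5 = 880
Step 2: Multiply by 5: 880 * 5 = 4400
Step 3: Multiply by 4: 4400 * 4 = 17600
Final result = 17600

17600


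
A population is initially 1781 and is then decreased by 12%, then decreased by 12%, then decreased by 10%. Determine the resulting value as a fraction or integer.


Start: 1781
Step 1: decrease by 12% => multiply by 88/100
  1781 * 88/100 = 39182/25
Step 2: decrease by 12% => multiply by 88/100
  39182/25 * 88/100 = 862004/625
Step 3: decrease by 10% => multiply by 90/100
  862004/625 * 90/100 = 3879018/3125
Final value = 3879018/3125

3879018/3125


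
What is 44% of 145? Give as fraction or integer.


Compute 44% of 145
Convert percentage: 44% = 44/100
Multiply: 145 * 44/100
= 6380/100
= 319/5

319/5


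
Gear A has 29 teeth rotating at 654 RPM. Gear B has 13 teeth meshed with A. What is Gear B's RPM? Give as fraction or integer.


Gear ratio: teeth_A * RPM_A = teeth_B * RPM_B
29 * 654 = 13 * RPM_B
18966 = 13 * RPM_B
RPM_B = 18966 / 13
RPM_B = 18966/13

18966/13


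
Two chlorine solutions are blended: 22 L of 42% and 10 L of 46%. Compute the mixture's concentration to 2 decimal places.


Solute in mixture 1 = 42% of 22 L = 22*42/100 = 231/25 L
Solute in mixture 2 = 46% of 10 L = 10*46/100 = 23/5 L
Total solute = 231/25 + 23/5 = 346/25 L
Total volume = 22 + 10 = 32 L
Final concentration = 346/25/32 * 100 = 43.25%

43.25


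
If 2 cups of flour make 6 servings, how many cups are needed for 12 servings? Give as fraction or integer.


Original: 2 cups for 6 servings
Target servings = 12
Scaling factor = 12/6
New amount = 2 * 12/6
= 24/6
= 4 cups

4


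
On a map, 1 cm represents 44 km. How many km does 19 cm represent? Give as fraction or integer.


Map scale: 1 cm = 44 km
Measured distance on map = 19 cm
Set up proportion: 19 * 44 / 1
= 836 / 1
= 836 km

836


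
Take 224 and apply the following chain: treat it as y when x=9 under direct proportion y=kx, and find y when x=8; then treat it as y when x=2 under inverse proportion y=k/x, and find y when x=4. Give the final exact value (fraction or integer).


Start with 224.
Step 1: Direct prop: k = (224)/9; new y = k*8 = 224*8/9 = 1792/9
Step 2: Inverse prop: k = (1792/9)*2; new y = k/4 = 1792/9*2/4 = 896/9
Final result = 896/9

896/9


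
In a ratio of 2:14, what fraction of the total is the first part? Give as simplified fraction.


Total parts = 2 + 14 = 16
First part fraction = 2/16
Simplify: 2/16 = 1/8

1/8


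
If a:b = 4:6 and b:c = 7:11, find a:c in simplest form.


Given a:b = 4:6 and b:c = 7:11
Make b consistent. Multiply first ratio by 7: a:b = 28:42
Multiply second ratio by 6: b:c = 42:66
Now b = 42 in both, so a:b:c = 28:42:66
Therefore a:c = 28:66
Simplify by GCD: a:c = 14:33

14:33


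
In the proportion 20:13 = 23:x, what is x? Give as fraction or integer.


Setting up: 20/13 = 23/x
Cross multiply: 20 * x = 13 * 23
20x = 299
x = 299/20
x = 299/20

299/20


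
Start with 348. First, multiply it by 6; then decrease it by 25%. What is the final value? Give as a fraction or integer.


Start with 348.
Step 1: Multiply by 6: 348 * 6 = 2088
Step 2: Decrease by 25%: 2088 * 75/100 = 1566
Final result = 1566

1566


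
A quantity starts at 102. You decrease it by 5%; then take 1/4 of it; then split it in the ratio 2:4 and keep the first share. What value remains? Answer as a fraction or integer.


Start with 102.
Step 1: Decrease by 5%: 102 * 95/100 = 969/10
Step 2: Take 1/4: 969/10 * 1/4 = 969/40
Step 3: Split 2:4, first share = 969/40 * 2/6 = 323/40
Final result = 323/40

323/40


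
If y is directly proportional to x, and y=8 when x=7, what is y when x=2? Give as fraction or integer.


Direct proportion: y = kx
Find k: k = 8/7 = 8/7
Compute y at x=2: y = 8/7 * 2
y = 16/7

16/7


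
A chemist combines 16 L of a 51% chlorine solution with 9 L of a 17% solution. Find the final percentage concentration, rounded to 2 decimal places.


Solute in mixture 1 = 51% of 16 L = 16*51/100 = 204/25 L
Solute in mixture 2 = 17% of 9 L = 9*17/100 = 153/100 L
Total solute = 204/25 + 153/100 = 969/100 L
Total volume = 16 + 9 = 25 L
Final concentration = 969/100/25 * 100 = 38.76%

38.76


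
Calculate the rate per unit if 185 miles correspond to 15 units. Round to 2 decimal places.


Total miles = 185
Number of units = 15
Unit rate = 185 / 15
= 12.33 miles per unit

12.33


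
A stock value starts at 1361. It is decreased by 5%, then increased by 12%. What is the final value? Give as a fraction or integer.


Start: 1361
Step 1: decrease by 5% => multiply by 95/100
  1361 * 95/100 = 25859/20
Step 2: increase by 12% => multiply by 112/100
  25859/20 * 112/100 = 181013/125
Final value = 181013/125

181013/125


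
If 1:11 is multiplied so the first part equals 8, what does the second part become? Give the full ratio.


Original ratio: 1:11
First term target: 8
Scale factor = 8 / 1 = 8
Multiply second term: 11 * 8 = 88
Equivalent ratio = 8:88

8:88


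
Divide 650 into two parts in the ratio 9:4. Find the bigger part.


Total parts = 9 + 4 = 13
Value per part = 650 / 13 = 50
First share = 9 * 50 = 450
Second share = 4 * 50 = 200
Larger share = 450

450


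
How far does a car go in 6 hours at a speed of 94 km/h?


Using distance = speed * time
Speed = 94 km/h
Time = 6 hours
Distance = 94 * 6
= 564 km

564


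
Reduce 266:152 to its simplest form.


Find GCD(266, 152)
GCD = 38
Divide both by 38: 266/38 = 7, 152/38 = 4
Simplified ratio = 7:4

7:4


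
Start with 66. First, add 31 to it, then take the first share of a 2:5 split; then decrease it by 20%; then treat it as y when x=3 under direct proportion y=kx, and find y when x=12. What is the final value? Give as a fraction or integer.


Start with 66.
Step 1: Add 31: 66+31=97; split 2:5 first = 97*2/7 = 194/7
Step 2: Decrease by 20%: 194/7 * 80/100 = 776/35
Step 3: Direct prop: k = (776/35)/3; new y = k*12 = 776/35*12/3 = 3104/35
Final result = 3104/35

3104/35


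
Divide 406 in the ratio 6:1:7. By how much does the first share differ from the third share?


Total parts = 6 + 1 + 7 = 14
Value per part = 406 / 14 = 29
Shares: 6*29=174, 1*29=29, 7*29=203
First share = 174, third share = 203
Difference = |174 - 203| = 29

29


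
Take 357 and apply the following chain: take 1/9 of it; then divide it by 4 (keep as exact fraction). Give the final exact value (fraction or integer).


Start with 357.
Step 1: Take 1/9: 357 * 1/9 = 119/3
Step 2: Divide by 4: 119/3 / 4 = 119/12
Final result = 119/12

119/12


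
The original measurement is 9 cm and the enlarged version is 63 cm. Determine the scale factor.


Original length = 9 cm
Scaled length = 63 cm
Scale factor = 63 / 9
= 7

7


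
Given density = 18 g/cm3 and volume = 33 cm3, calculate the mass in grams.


Using mass = density * volume
Density = 18 g/cm3
Volume = 33 cm3
Mass = 18 * 33
= 594 g

594


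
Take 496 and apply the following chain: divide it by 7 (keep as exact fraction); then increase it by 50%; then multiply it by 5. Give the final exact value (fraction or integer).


Start with 496.
Step 1: Divide by 7: 496 / 7 = 496/7
Step 2: Increase by 50%: 496/7 * 150/100 = 744/7
Step 3: Multiply by 5: 744/7 * 5 = 3720/7
Final result = 3720/7

3720/7


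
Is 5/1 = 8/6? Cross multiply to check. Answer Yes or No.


Cross multiply to check 5/1 = 8/6
Left cross product: 5 * 6 = 30
Right cross product: 1 * 8 = 8
30 != 8
Not equal, so proportions differ => No

No


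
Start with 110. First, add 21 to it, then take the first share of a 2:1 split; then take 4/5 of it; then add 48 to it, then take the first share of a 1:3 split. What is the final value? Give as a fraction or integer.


Start with 110.
Step 1: Add 21: 110+21=131; split 2:1 first = 131*2/3 = 262/3
Step 2: Take 4/5: 262/3 * 4/5 = 1048/15
Step 3: Add 48: 1048/15+48=1768/15; split 1:3 first = 1768/15*1/4 = 442/15
Final result = 442/15

442/15


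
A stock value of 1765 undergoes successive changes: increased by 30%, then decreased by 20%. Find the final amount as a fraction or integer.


Start: 1765
Step 1: increase by 30% => multiply by 130/100
  1765 * 130/100 = 4589/2
Step 2: decrease by 20% => multiply by 80/100
  4589/2 * 80/100 = 9178/5
Final value = 9178/5

9178/5


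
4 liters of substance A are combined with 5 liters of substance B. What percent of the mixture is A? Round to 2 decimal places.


Volume of A = 4 L
Volume of B = 5 L
Total volume = 4 + 5 = 9 L
Percentage of A = (4/9) * 100
= 44.44%

44.44


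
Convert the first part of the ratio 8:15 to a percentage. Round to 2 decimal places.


Total parts = 8 + 15 = 23
First part fraction = 8/23
Percentage = (8/23) * 100
= 0.347826 * 100
= 34.78%

34.78


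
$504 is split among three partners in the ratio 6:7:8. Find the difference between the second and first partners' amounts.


Total parts = 6 + 7 + 8 = 21
Value per part = 504 / 21 = 24
Shares: 6*24=144, 7*24=168, 8*24=192
Second share = 168, first share = 144
Difference = |168 - 144| = 24

24


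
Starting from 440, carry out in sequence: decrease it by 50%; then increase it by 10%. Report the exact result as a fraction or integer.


Start with 440.
Step 1: Decrease by 50%: 440 * 50/100 = 220
Step 2: Increase by 10%: 220 * 110/100 = 242
Final result = 242

242


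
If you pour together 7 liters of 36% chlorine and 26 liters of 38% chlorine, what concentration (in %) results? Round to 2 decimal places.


Solute in mixture 1 = 36% of 7 L = 7*36/100 = 63/25 L
Solute in mixture 2 = 38% of 26 L = 26*38/100 = 247/25 L
Total solute = 63/25 + 247/25 = 62/5 L
Total volume = 7 + 26 = 33 L
Final concentration = 62/5/33 * 100 = 37.58%

37.58


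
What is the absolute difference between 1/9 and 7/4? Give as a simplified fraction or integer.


Simplify: 1/9 = 1/9 and 7/4 = 7/4
Find common denominator: LCD = 36
Convert: 4/36 and 63/36
Difference = |4 - 63|/36 = 59/36
Simplified = 59/36

59/36


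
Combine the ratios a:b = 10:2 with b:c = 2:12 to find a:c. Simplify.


Given a:b = 10:2 and b:c = 2:12
Make b consistent. Multiply first ratio by 2: a:b = 20:4
Multiply second ratio by 2: b:c = 4:24
Now b = 4 in both, so a:b:c = 20:4:24
Therefore a:c = 20:24
Simplify by GCD: a:c = 5:6

5:6


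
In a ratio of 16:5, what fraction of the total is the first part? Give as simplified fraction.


Total parts = 16 + 5 = 21
First part fraction = 16/21
Simplify: 16/21 = 16/21

16/21


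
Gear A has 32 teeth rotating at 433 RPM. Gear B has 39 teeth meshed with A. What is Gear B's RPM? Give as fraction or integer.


Gear ratio: teeth_A * RPM_A = teeth_B * RPM_B
32 * 433 = 39 * RPM_B
13856 = 39 * RPM_B
RPM_B = 13856 / 39
RPM_B = 13856/39

13856/39


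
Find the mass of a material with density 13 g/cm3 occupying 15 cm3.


Using mass = density * volume
Density = 13 g/cm3
Volume = 15 cm3
Mass = 13 * 15
= 195 g

195


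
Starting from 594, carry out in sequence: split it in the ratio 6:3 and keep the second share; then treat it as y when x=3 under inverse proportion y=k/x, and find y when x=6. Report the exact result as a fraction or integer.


Start with 594.
Step 1: Split 6:3, second share = 594 * 3/9 = 198
Step 2: Inverse prop: k = (198)*3; new y = k/6 = 198*3/6 = 99
Final result = 99

99


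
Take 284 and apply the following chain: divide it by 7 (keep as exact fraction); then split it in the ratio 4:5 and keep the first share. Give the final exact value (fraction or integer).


Start with 284.
Step 1: Divide by 7: 284 / 7 = 284/7
Step 2: Split 4:5, first share = 284/7 * 4/9 = 1136/63
Final result = 1136/63

1136/63


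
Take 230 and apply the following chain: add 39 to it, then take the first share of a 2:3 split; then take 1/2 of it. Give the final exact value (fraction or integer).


Start with 230.
Step 1: Add 39: 230+39=269; split 2:3 first = 269*2/5 = 538/5
Step 2: Take 1/2: 538/5 * 1/2 = 269/5
Final result = 269/5

269/5


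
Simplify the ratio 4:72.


Find GCD(4, 72)
GCD = 4
Divide both by 4: 4/4 = 1, 72/4 = 18
Simplified ratio = 1:18

1:18


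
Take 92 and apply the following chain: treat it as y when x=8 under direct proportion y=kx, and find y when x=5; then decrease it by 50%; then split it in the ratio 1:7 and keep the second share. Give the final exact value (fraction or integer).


Start with 92.
Step 1: Direct prop: k = (92)/8; new y = k*5 = 92*5/8 = 115/2
Step 2: Decrease by 50%: 115/2 * 50/100 = 115/4
Step 3: Split 1:7, second share = 115/4 * 7/8 = 805/32
Final result = 805/32

805/32


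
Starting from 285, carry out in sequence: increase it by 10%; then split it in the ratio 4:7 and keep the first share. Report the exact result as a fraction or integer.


Start with 285.
Step 1: Increase by 10%: 285 * 110/100 = 627/2
Step 2: Split 4:7, first share = 627/2 * 4/11 = 114
Final result = 114

114


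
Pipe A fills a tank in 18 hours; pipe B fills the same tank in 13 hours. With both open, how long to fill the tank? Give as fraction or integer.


Rate of A = 1/18 job per hour
Rate of B = 1/13 job per hour
Combined rate = 1/18 + 1/13
Find common denominator: (13 + 18)/(18*13) = 31/234
Combined rate = 31/234 job per hour
Time together = 1 / (31/234) = 234/31 hours

234/31


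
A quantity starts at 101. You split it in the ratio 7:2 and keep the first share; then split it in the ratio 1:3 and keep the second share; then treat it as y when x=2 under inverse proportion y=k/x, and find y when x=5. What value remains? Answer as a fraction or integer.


Start with 101.
Step 1: Split 7:2, first share = 101 * 7/9 = 707/9
Step 2: Split 1:3, second share = 707/9 * 3/4 = 707/12
Step 3: Inverse prop: k = (707/12)*2; new y = k/5 = 707/12*2/5 = 707/30
Final result = 707/30

707/30


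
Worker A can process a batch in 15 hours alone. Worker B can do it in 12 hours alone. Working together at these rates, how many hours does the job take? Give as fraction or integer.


Rate of A = 1/15 job per hour
Rate of B = 1/12 job per hour
Combined rate = 1/15 + 1/12
Find common denominator: (12 + 15)/(15*12) = 27/180
Combined rate = 3/20 job per hour
Time together = 1 / (3/20) = 20/3 hours

20/3


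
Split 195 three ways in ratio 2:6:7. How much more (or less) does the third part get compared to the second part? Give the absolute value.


Total parts = 2 + 6 + 7 = 15
Value per part = 195 / 15 = 13
Shares: 2*13=26, 6*13=78, 7*13=91
Third share = 91, second share = 78
Difference = |91 - 78| = 13

13


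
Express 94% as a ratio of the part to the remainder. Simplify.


Part = 94%, Remainder = 6%
Ratio = 94:6
GCD(94, 6) = 2
Simplify: 47:3 = 47:3

47:3


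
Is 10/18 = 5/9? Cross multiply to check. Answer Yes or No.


Cross multiply to check 10/18 = 5/9
Left cross product: 10 * 9 = 90
Right cross product: 18 * 5 = 90
90 = 90
Equal, so proportions match => Yes

Yes


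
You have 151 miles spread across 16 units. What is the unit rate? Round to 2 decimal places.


Total miles = 151
Number of units = 16
Unit rate = 151 / 16
= 9.44 miles per unit

9.44


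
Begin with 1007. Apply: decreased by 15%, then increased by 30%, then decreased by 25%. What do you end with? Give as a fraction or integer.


Start: 1007
Step 1: decrease by 15% => multiply by 85/100
  1007 * 85/100 = 17119/20
Step 2: increase by 30% => multiply by 130/100
  17119/20 * 130/100 = 222547/200
Step 3: decrease by 25% => multiply by 75/100
  222547/200 * 75/100 = 667641/800
Final value = 667641/800

667641/800


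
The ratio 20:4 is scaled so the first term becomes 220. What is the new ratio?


Original ratio: 20:4
First term target: 220
Scale factor = 220 / 20 = 11
Multiply second term: 4 * 11 = 44
Equivalent ratio = 220:44

220:44


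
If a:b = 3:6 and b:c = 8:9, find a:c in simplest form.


Given a:b = 3:6 and b:c = 8:9
Make b consistent. Multiply first ratio by 8: a:b = 24:48
Multiply second ratio by 6: b:c = 48:54
Now b = 48 in both, so a:b:c = 24:48:54
Therefore a:c = 24:54
Simplify by GCD: a:c = 4:9

4:9


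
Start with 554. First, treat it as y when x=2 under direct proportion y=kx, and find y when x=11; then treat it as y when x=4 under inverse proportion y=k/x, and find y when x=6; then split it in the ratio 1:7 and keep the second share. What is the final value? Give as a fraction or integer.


Start with 554.
Step 1: Direct prop: k = (554)/2; new y = k*11 = 554*11/2 = 3047
Step 2: Inverse prop: k = (3047)*4; new y = k/6 = 3047*4/6 = 6094/3
Step 3: Split 1:7, second share = 6094/3 * 7/8 = 21329/12
Final result = 21329/12

21329/12


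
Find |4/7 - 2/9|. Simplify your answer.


Simplify: 4/7 = 4/7 and 2/9 = 2/9
Find common denominator: LCD = 63
Convert: 36/63 and 14/63
Difference = |36 - 14|/63 = 22/63
Simplified = 22/63

22/63


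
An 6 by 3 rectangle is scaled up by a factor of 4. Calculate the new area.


Original dimensions: 6 x 3
Enlargement factor = 4
New width = 6 * 4 = 24
New height = 3 * 4 = 12
New area = 24 * 12 = 288

288


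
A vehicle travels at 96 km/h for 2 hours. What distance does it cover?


Using distance = speed * time
Speed = 96 km/h
Time = 2 hours
Distance = 96 * 2
= 192 km

192


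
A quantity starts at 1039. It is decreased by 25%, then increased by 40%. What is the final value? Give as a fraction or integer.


Start: 1039
Step 1: decrease by 25% => multiply by 75/100
  1039 * 75/100 = 3117/4
Step 2: increase by 40% => multiply by 140/100
  3117/4 * 140/100 = 21819/20
Final value = 21819/20

21819/20


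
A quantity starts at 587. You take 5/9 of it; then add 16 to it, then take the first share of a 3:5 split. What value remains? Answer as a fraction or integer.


Start with 587.
Step 1: Take 5/9: 587 * 5/9 = 2935/9
Step 2: Add 16: 2935/9+16=3079/9; split 3:5 first = 3079/9*3/8 = 3079/24
Final result = 3079/24

3079/24


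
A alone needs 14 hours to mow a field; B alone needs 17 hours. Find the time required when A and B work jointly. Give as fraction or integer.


Rate of A = 1/14 job per hour
Rate of B = 1/17 job per hour
Combined rate = 1/14 + 1/17
Find common denominator: (17 + 14)/(14*17) = 31/238
Combined rate = 31/238 job per hour
Time together = 1 / (31/238) = 238/31 hours

238/31


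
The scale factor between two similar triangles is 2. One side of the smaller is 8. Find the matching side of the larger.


Similar triangles have proportional sides
Scale factor = 2
Smaller side = 8
Corresponding larger side = 8 * 2
= 16

16


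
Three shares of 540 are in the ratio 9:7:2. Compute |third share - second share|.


Total parts = 9 + 7 + 2 = 18
Value per part = 540 / 18 = 30
Shares: 9*30=270, 7*30=210, 2*30=60
Third share = 60, second share = 210
Difference = |60 - 210| = 150

150


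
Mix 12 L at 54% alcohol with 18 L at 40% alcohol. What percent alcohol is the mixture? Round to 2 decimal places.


Solute in mixture 1 = 54% of 12 L = 12*54/100 = 162/25 L
Solute in mixture 2 = 40% of 18 L = 18*40/100 = 36/5 L
Total solute = 162/25 + 36/5 = 342/25 L
Total volume = 12 + 18 = 30 L
Final concentration = 342/25/30 * 100 = 45.60%

45.60


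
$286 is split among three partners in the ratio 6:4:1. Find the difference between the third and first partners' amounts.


Total parts = 6 + 4 + 1 = 11
Value per part = 286 / 11 = 26
Shares: 6*26=156, 4*26=104, 1*26=26
Third share = 26, first share = 156
Difference = |26 - 156| = 130

130


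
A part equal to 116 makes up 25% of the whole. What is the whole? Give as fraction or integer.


Given: 116 is 25% of the whole
Set up: 116 = 25/100 * whole
whole = 116 * 100 / 25
whole = 11600 / 25
whole = 464

464


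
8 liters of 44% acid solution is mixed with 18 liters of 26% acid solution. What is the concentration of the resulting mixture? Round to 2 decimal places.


Solute in mixture 1 = 44% of 8 L = 8*44/100 = 88/25 L
Solute in mixture 2 = 26% of 18 L = 18*26/100 = 117/25 L
Total solute = 88/25 + 117/25 = 41/5 L
Total volume = 8 + 18 = 26 L
Final concentration = 41/5/26 * 100 = 31.54%

31.54


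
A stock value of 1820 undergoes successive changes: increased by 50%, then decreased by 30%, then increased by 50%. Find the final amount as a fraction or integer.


Start: 1820
Step 1: increase by 50% => multiply by 150/100
  1820 * 150/100 = 2730
Step 2: decrease by 30% => multiply by 70/100
  2730 * 70/100 = 1911
Step 3: increase by 50% => multiply by 150/100
  1911 * 150/100 = 5733/2
Final value = 5733/2

5733/2


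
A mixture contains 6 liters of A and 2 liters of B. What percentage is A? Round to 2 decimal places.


Volume of A = 6 L
Volume of B = 2 L
Total volume = 6 + 2 = 8 L
Percentage of A = (6/8) * 100
= 75.00%

75.00


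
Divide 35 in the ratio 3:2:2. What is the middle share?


Ratio = 3:2:2
Total parts = 3 + 2 + 2 = 7
Value per part = 35 / 7 = 5
First share = 3 * 5 = 15
Middle share = 2 * 5 = 10
Third share = 2 * 5 = 10

10


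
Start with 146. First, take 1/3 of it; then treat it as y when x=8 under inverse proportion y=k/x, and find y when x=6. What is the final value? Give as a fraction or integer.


Start with 146.
Step 1: Take 1/3: 146 * 1/3 = 146/3
Step 2: Inverse prop: k = (146/3)*8; new y = k/6 = 146/3*8/6 = 584/9
Final result = 584/9

584/9


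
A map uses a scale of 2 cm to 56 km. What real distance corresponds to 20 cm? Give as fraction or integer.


Map scale: 2 cm = 56 km
Measured distance on map = 20 cm
Set up proportion: 20 * 56 / 2
= 1120 / 2
= 560 km

560


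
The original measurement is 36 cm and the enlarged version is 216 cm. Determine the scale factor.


Original length = 36 cm
Scaled length = 216 cm
Scale factor = 216 / 36
= 6

6


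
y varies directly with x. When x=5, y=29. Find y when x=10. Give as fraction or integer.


Direct proportion: y = kx
Find k: k = 29/5 = 29/5
Compute y at x=10: y = 29/5 * 10
y = 58

58


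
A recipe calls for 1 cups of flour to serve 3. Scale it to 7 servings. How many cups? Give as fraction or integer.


Original: 1 cups for 3 servings
Target servings = 7
Scaling factor = 7/3
New amount = 1 * 7/3
= 7/3
= 7/3 cups

7/3


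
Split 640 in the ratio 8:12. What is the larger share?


Total parts = 8 + 12 = 20
Value per part = 640 / 20 = 32
First share = 8 * 32 = 256
Second share = 12 * 32 = 384
Larger share = 384

384


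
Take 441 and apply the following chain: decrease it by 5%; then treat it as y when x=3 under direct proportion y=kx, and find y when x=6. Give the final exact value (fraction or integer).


Start with 441.
Step 1: Decrease by 5%: 441 * 95/100 = 8379/20
Step 2: Direct prop: k = (8379/20)/3; new y = k*6 = 8379/20*6/3 = 8379/10
Final result = 8379/10

8379/10


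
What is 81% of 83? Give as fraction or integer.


Compute 81% of 83
Convert percentage: 81% = 81/100
Multiply: 83 * 81/100
= 6723/100
= 6723/100

6723/100


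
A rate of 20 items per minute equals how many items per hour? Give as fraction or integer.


Converting from per minute to per hour
Rate = 20 items per minute
Multiply by 60: 20 * 60
= 1200 items per hour

1200


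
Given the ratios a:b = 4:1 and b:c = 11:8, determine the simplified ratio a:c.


Given a:b = 4:1 and b:c = 11:8
Make b consistent. Multiply first ratio by 11: a:b = 44:11
Multiply second ratio by 1: b:c = 11:8
Now b = 11 in both, so a:b:c = 44:11:8
Therefore a:c = 44:8
Simplify by GCD: a:c = 11:2

11:2


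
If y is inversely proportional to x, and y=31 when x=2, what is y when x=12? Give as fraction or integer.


Inverse proportion: y = k/x
Find k: k = 2 * 31 = 62
Compute y at x=12: y = 62/12
y = 31/6

31/6


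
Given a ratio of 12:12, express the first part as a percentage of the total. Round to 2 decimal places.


Total parts = 12 + 12 = 24
First part fraction = 12/24
Percentage = (12/24) * 100
= 0.5 * 100
= 50.00%

50.00


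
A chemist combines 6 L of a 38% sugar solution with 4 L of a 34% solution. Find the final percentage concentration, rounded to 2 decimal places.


Solute in mixture 1 = 38% of 6 L = 6*38/100 = 57/25 L
Solute in mixture 2 = 34% of 4 L = 4*34/100 = 34/25 L
Total solute = 57/25 + 34/25 = 91/25 L
Total volume = 6 + 4 = 10 L
Final concentration = 91/25/10 * 100 = 36.40%

36.40


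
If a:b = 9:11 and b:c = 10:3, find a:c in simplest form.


Given a:b = 9:11 and b:c = 10:3
Make b consistent. Multiply first ratio by 10: a:b = 90:110
Multiply second ratio by 11: b:c = 110:33
Now b = 110 in both, so a:b:c = 90:110:33
Therefore a:c = 90:33
Simplify by GCD: a:c = 30:11

30:11


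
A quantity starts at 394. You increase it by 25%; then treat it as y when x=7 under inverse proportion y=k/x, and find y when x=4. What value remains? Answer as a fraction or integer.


Start with 394.
Step 1: Increase by 25%: 394 * 125/100 = 985/2
Step 2: Inverse prop: k = (985/2)*7; new y = k/4 = 985/2*7/4 = 6895/8
Final result = 6895/8

6895/8


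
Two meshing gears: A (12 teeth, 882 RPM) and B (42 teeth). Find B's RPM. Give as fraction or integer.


Gear ratio: teeth_A * RPM_A = teeth_B * RPM_B
12 * 882 = 42 * RPM_B
10584 = 42 * RPM_B
RPM_B = 10584 / 42
RPM_B = 252

252


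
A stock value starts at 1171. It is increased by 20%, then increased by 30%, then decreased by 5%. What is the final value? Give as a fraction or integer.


Start: 1171
Step 1: increase by 20% => multiply by 120/100
  1171 * 120/100 = 7026/5
Step 2: increase by 30% => multiply by 130/100
  7026/5 * 130/100 = 45669/25
Step 3: decrease by 5% => multiply by 95/100
  45669/25 * 95/100 = 867711/500
Final value = 867711/500

867711/500


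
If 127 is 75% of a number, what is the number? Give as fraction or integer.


Given: 127 is 75% of the whole
Set up: 127 = 75/100 * whole
whole = 127 * 100 / 75
whole = 12700 / 75
whole = 508/3

508/3


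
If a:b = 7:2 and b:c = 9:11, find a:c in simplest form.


Given a:b = 7:2 and b:c = 9:11
Make b consistent. Multiply first ratio by 9: a:b = 63:18
Multiply second ratio by 2: b:c = 18:22
Now b = 18 in both, so a:b:c = 63:18:22
Therefore a:c = 63:22
Simplify by GCD: a:c = 63:22

63:22


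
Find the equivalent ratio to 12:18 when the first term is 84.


Original ratio: 12:18
First term target: 84
Scale factor = 84 / 12 = 7
Multiply second term: 18 * 7 = 126
Equivalent ratio = 84:126

84:126


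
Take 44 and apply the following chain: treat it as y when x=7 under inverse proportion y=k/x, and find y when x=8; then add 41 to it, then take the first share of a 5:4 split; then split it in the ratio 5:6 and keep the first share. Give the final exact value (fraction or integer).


Start with 44.
Step 1: Inverse prop: k = (44)*7; new y = k/8 = 44*7/8 = 77/2
Step 2: Add 41: 77/2+41=159/2; split 5:4 first = 159/2*5/9 = 265/6
Step 3: Split 5:6, first share = 265/6 * 5/11 = 1325/66
Final result = 1325/66

1325/66


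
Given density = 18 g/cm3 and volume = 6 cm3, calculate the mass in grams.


Using mass = density * volume
Density = 18 g/cm3
Volume = 6 cm3
Mass = 18 * 6
= 108 g

108


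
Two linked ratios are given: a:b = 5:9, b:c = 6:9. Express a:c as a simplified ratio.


Given a:b = 5:9 and b:c = 6:9
Make b consistent. Multiply first ratio by 6: a:b = 30:54
Multiply second ratio by 9: b:c = 54:81
Now b = 54 in both, so a:b:c = 30:54:81
Therefore a:c = 30:81
Simplify by GCD: a:c = 10:27

10:27


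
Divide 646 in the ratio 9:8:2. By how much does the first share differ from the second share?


Total parts = 9 + 8 + 2 = 19
Value per part = 646 / 19 = 34
Shares: 9*34=306, 8*34=272, 2*34=68
First share = 306, second share = 272
Difference = |306 - 272| = 34

34


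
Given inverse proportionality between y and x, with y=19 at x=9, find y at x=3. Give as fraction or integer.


Inverse proportion: y = k/x
Find k: k = 9 * 19 = 171
Compute y at x=3: y = 171/3
y = 57

57


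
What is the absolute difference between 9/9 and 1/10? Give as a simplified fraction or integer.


Simplify: 9/9 = 1 and 1/10 = 1/10
Find common denominator: LCD = 10
Convert: 10/10 and 1/10
Difference = |10 - 1|/10 = 9/10
Simplified = 9/10

9/10


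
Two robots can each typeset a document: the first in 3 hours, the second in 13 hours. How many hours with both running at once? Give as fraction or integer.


Rate of A = 1/3 job per hour
Rate of B = 1/13 job per hour
Combined rate = 1/3 + 1/13
Find common denominator: (13 + 3)/(3*13) = 16/39
Combined rate = 16/39 job per hour
Time together = 1 / (16/39) = 39/16 hours

39/16


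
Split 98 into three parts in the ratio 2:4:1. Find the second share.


Ratio = 2:4:1
Total parts = 2 + 4 + 1 = 7
Value per part = 98 / 7 = 14
First share = 2 * 14 = 28
Middle share = 4 * 14 = 56
Third share = 1 * 14 = 14

56


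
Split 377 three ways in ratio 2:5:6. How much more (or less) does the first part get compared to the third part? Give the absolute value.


Total parts = 2 + 5 + 6 = 13
Value per part = 377 / 13 = 29
Shares: 2*29=58, 5*29=145, 6*29=174
First share = 58, third share = 174
Difference = |58 - 174| = 116

116


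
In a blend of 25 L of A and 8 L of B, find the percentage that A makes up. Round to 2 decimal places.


Volume of A = 25 L
Volume of B = 8 L
Total volume = 25 + 8 = 33 L
Percentage of A = (25/33) * 100
= 75.76%

75.76


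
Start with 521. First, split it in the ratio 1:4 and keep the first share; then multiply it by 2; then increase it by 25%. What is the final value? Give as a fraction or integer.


Start with 521.
Step 1: Split 1:4, first share = 521 * 1/5 = 521/5
Step 2: Multiply by 2: 521/5 * 2 = 1042/5
Step 3: Increase by 25%: 1042/5 * 125/100 = 521/2
Final result = 521/2

521/2


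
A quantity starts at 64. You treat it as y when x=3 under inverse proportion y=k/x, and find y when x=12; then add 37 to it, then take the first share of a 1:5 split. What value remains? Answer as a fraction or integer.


Start with 64.
Step 1: Inverse prop: k = (64)*3; new y = k/12 = 64*3/12 = 16
Step 2: Add 37: 16+37=53; split 1:5 first = 53*1/6 = 53/6
Final result = 53/6

53/6


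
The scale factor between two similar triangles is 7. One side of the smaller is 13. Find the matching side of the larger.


Similar triangles have proportional sides
Scale factor = 7
Smaller side = 13
Corresponding larger side = 13 * 7
= 91

91


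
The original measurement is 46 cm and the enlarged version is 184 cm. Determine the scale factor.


Original length = 46 cm
Scaled length = 184 cm
Scale factor = 184 / 46
= 4

4


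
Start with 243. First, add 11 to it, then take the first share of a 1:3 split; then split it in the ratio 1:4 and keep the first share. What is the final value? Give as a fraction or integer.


Start with 243.
Step 1: Add 11: 243+11=254; split 1:3 first = 254*1/4 = 127/2
Step 2: Split 1:4, first share = 127/2 * 1/5 = 127/10
Final result = 127/10

127/10


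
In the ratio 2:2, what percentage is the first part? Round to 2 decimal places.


Total parts = 2 + 2 = 4
First part fraction = 2/4
Percentage = (2/4) * 100
= 0.5 * 100
= 50.00%

50.00


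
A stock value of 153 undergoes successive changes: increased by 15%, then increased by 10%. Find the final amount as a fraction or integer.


Start: 153
Step 1: increase by 15% => multiply by 115/100
  153 * 115/100 = 3519/20
Step 2: increase by 10% => multiply by 110/100
  3519/20 * 110/100 = 38709/200
Final value = 38709/200

38709/200


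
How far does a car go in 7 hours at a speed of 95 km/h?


Using distance = speed * time
Speed = 95 km/h
Time = 7 hours
Distance = 95 * 7
= 665 km

665


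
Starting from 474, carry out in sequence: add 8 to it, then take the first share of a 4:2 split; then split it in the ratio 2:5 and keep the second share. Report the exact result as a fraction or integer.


Start with 474.
Step 1: Add 8: 474+8=482; split 4:2 first = 482*4/6 = 964/3
Step 2: Split 2:5, second share = 964/3 * 5/7 = 4820/21
Final result = 4820/21

4820/21


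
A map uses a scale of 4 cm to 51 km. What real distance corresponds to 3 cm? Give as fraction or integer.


Map scale: 4 cm = 51 km
Measured distance on map = 3 cm
Set up proportion: 3 * 51 / 4
= 153 / 4
= 153/4 km

153/4


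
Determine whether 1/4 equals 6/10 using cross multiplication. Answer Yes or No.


Cross multiply to check 1/4 = 6/10
Left cross product: 1 * 10 = 10
Right cross product: 4 * 6 = 24
10 != 24
Not equal, so proportions differ => No

No


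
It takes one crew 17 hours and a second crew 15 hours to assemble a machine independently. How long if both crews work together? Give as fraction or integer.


Rate of A = 1/17 job per hour
Rate of B = 1/15 job per hour
Combined rate = 1/17 + 1/15
Find common denominator: (15 + 17)/(17*15) = 32/255
Combined rate = 32/255 job per hour
Time together = 1 / (32/255) = 255/32 hours

255/32


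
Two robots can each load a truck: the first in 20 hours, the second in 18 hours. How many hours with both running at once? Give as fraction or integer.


Rate of A = 1/20 job per hour
Rate of B = 1/18 job per hour
Combined rate = 1/20 + 1/18
Find common denominator: (18 + 20)/(20*18) = 38/360
Combined rate = 19/180 job per hour
Time together = 1 / (19/180) = 180/19 hours

180/19


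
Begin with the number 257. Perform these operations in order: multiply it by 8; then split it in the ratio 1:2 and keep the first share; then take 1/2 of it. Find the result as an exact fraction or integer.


Start with 257.
Step 1: Multiply by 8: 257 * 8 = 2056
Step 2: Split 1:2, first share = 2056 * 1/3 = 2056/3
Step 3: Take 1/2: 2056/3 * 1/2 = 1028/3
Final result = 1028/3

1028/3


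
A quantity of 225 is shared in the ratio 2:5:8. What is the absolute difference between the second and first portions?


Total parts = 2 + 5 + 8 = 15
Value per part = 225 / 15 = 15
Shares: 2*15=30, 5*15=75, 8*15=120
Second share = 75, first share = 30
Difference = |75 - 30| = 45

45


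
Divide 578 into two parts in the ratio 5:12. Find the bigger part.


Total parts = 5 + 12 = 17
Value per part = 578 / 17 = 34
First share = 5 * 34 = 170
Second share = 12 * 34 = 408
Larger share = 408

408


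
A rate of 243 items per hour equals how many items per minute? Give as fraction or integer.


Converting from per hour to per minute
Rate = 243 items per hour
Divide by 60: 243/60
= 81/20 items per minute

81/20


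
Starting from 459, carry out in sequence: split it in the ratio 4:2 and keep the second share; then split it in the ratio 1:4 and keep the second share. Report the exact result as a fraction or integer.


Start with 459.
Step 1: Split 4:2, second share = 459 * 2/6 = 153
Step 2: Split 1:4, second share = 153 * 4/5 = 612/5
Final result = 612/5

612/5


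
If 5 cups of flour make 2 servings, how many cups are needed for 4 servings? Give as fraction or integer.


Original: 5 cups for 2 servings
Target servings = 4
Scaling factor = 4/2
New amount = 5 * 4/2
= 20/2
= 10 cups

10


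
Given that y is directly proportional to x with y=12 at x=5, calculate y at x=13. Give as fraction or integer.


Direct proportion: y = kx
Find k: k = 12/5 = 12/5
Compute y at x=13: y = 12/5 * 13
y = 156/5

156/5


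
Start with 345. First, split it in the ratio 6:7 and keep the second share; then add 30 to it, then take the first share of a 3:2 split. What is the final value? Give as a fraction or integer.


Start with 345.
Step 1: Split 6:7, second share = 345 * 7/13 = 2415/13
Step 2: Add 30: 2415/13+30=2805/13; split 3:2 first = 2805/13*3/5 = 1683/13
Final result = 1683/13

1683/13


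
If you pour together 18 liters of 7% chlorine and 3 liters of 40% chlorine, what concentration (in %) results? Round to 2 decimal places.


Solute in mixture 1 = 7% of 18 L = 18*7/100 = 63/50 L
Solute in mixture 2 = 40% of 3 L = 3*40/100 = 6/5 L
Total solute = 63/50 + 6/5 = 123/50 L
Total volume = 18 + 3 = 21 L
Final concentration = 123/50/21 * 100 = 11.71%

11.71


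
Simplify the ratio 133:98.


Find GCD(133, 98)
GCD = 7
Divide both by 7: 133/7 = 19, 98/7 = 14
Simplified ratio = 19:14

19:14


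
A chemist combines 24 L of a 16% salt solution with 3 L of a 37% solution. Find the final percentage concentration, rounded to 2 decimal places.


Solute in mixture 1 = 16% of 24 L = 24*16/100 = 96/25 L
Solute in mixture 2 = 37% of 3 L = 3*37/100 = 111/100 L
Total solute = 96/25 + 111/100 = 99/20 L
Total volume = 24 + 3 = 27 L
Final concentration = 99/20/27 * 100 = 18.33%

18.33


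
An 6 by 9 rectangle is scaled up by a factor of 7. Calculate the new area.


Original dimensions: 6 x 9
Enlargement factor = 7
New width = 6 * 7 = 42
New height = 9 * 7 = 63
New area = 42 * 63 = 2646

2646


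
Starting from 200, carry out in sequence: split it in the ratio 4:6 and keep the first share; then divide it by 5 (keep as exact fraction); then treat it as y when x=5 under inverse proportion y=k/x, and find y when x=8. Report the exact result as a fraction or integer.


Start with 200.
Step 1: Split 4:6, first share = 200 * 4/10 = 80
Step 2: Divide by 5: 80 / 5 = 16
Step 3: Inverse prop: k = (16)*5; new y = k/8 = 16*5/8 = 10
Final result = 10

10


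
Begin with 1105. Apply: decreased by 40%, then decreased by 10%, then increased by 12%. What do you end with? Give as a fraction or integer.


Start: 1105
Step 1: decrease by 40% => multiply by 60/100
  1105 * 60/100 = 663
Step 2: decrease by 10% => multiply by 90/100
  663 * 90/100 = 5967/10
Step 3: increase by 12% => multiply by 112/100
  5967/10 * 112/100 = 83538/125
Final value = 83538/125

83538/125


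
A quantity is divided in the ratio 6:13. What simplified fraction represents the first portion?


Total parts = 6 + 13 = 19
First part fraction = 6/19
Simplify: 6/19 = 6/19

6/19


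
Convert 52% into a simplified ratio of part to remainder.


Part = 52%, Remainder = 48%
Ratio = 52:48
GCD(52, 48) = 4
Simplify: 13:12 = 13:12

13:12


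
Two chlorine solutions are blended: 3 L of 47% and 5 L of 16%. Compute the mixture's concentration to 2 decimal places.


Solute in mixture 1 = 47% of 3 L = 3*47/100 = 141/100 L
Solute in mixture 2 = 16% of 5 L = 5*16/100 = 4/5 L
Total solute = 141/100 + 4/5 = 221/100 L
Total volume = 3 + 5 = 8 L
Final concentration = 221/100/8 * 100 = 27.63%

27.63


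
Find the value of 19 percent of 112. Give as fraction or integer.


Compute 19% of 112
Convert percentage: 19% = 19/100
Multiply: 112 * 19/100
= 2128/100
= 532/25

532/25


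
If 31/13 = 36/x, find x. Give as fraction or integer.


Setting up: 31/13 = 36/x
Cross multiply: 31 * x = 13 * 36
31x = 468
x = 468/31
x = 468/31

468/31


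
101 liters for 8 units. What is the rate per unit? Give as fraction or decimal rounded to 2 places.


Total liters = 101
Number of units = 8
Unit rate = 101 / 8
= 12.63 liters per unit

12.63


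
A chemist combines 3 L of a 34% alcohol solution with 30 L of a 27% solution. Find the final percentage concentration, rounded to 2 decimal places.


Solute in mixture 1 = 34% of 3 L = 3*34/100 = 51/50 L
Solute in mixture 2 = 27% of 30 L = 30*27/100 = 81/10 L
Total solute = 51/50 + 81/10 = 228/25 L
Total volume = 3 + 30 = 33 L
Final concentration = 228/25/33 * 100 = 27.64%

27.64


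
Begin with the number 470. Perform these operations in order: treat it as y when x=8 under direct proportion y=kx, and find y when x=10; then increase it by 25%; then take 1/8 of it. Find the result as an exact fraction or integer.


Start with 470.
Step 1: Direct prop: k = (470)/8; new y = k*10 = 470*10/8 = 1175/2
Step 2: Increase by 25%: 1175/2 * 125/100 = 5875/8
Step 3: Take 1/8: 5875/8 * 1/8 = 5875/64
Final result = 5875/64

5875/64


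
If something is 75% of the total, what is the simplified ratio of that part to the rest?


Part = 75%, Remainder = 25%
Ratio = 75:25
GCD(75, 25) = 25
Simplify: 3:1 = 3:1

3:1
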